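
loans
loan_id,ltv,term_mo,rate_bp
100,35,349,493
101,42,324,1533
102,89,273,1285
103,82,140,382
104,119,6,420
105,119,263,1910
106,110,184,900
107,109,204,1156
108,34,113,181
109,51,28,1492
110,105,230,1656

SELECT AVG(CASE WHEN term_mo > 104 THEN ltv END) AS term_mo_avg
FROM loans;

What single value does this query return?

80.5555555556

loan_id=100: ✓ → 35
loan_id=101: ✓ → 42
loan_id=102: ✓ → 89
loan_id=103: ✓ → 82
loan_id=104: ✗
loan_id=105: ✓ → 119
loan_id=106: ✓ → 110
loan_id=107: ✓ → 109
loan_id=108: ✓ → 34
loan_id=109: ✗
loan_id=110: ✓ → 105
term_mo_avg = (35 + 42 + 89 + 82 + 119 + 110 + 109 + 34 + 105) / 9 = 80.5555555556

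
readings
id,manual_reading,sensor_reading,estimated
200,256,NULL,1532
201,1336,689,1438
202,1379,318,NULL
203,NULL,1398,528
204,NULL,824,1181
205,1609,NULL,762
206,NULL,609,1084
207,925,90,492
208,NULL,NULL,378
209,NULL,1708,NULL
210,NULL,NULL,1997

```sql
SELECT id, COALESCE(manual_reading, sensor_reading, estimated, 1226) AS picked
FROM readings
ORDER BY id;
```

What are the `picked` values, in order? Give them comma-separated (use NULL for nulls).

256, 1336, 1379, 1398, 824, 1609, 609, 925, 378, 1708, 1997

id=200: manual_reading=256 → 256
id=201: manual_reading=1336 → 1336
id=202: manual_reading=1379 → 1379
id=203: manual_reading=NULL, sensor_reading=1398 → 1398
id=204: manual_reading=NULL, sensor_reading=824 → 824
id=205: manual_reading=1609 → 1609
id=206: manual_reading=NULL, sensor_reading=609 → 609
id=207: manual_reading=925 → 925
id=208: manual_reading=NULL, sensor_reading=NULL, estimated=378 → 378
id=209: manual_reading=NULL, sensor_reading=1708 → 1708
id=210: manual_reading=NULL, sensor_reading=NULL, estimated=1997 → 1997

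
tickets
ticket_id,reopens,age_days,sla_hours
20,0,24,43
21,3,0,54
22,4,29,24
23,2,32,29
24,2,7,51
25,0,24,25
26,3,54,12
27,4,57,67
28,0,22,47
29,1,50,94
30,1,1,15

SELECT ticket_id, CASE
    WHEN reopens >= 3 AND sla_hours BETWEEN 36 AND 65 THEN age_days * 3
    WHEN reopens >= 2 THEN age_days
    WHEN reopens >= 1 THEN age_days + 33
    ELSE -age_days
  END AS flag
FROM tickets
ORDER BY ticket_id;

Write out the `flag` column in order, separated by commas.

ticket_id=20: ELSE → -24
ticket_id=21: reopens >= 3 AND sla_hours BETWEEN 36 AND 65 → 0
ticket_id=22: reopens >= 2 → 29
ticket_id=23: reopens >= 2 → 32
ticket_id=24: reopens >= 2 → 7
ticket_id=25: ELSE → -24
ticket_id=26: reopens >= 2 → 54
ticket_id=27: reopens >= 2 → 57
ticket_id=28: ELSE → -22
ticket_id=29: reopens >= 1 → 83
ticket_id=30: reopens >= 1 → 34

-24, 0, 29, 32, 7, -24, 54, 57, -22, 83, 34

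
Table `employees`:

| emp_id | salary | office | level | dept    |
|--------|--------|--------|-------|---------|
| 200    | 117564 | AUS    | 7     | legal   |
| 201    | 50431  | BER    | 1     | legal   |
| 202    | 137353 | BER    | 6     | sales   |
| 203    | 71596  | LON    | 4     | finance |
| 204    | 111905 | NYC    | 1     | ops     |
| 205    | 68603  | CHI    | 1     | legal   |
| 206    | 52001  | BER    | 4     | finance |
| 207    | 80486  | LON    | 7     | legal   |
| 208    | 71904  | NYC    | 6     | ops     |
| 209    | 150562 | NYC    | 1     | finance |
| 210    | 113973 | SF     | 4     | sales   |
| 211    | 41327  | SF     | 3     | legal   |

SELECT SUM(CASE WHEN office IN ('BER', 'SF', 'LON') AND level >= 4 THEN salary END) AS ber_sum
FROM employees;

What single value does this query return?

455409

emp_id=200: ✗
emp_id=201: ✗
emp_id=202: ✓ → 137353
emp_id=203: ✓ → 71596
emp_id=204: ✗
emp_id=205: ✗
emp_id=206: ✓ → 52001
emp_id=207: ✓ → 80486
emp_id=208: ✗
emp_id=209: ✗
emp_id=210: ✓ → 113973
emp_id=211: ✗
ber_sum = 137353 + 71596 + 52001 + 80486 + 113973 = 455409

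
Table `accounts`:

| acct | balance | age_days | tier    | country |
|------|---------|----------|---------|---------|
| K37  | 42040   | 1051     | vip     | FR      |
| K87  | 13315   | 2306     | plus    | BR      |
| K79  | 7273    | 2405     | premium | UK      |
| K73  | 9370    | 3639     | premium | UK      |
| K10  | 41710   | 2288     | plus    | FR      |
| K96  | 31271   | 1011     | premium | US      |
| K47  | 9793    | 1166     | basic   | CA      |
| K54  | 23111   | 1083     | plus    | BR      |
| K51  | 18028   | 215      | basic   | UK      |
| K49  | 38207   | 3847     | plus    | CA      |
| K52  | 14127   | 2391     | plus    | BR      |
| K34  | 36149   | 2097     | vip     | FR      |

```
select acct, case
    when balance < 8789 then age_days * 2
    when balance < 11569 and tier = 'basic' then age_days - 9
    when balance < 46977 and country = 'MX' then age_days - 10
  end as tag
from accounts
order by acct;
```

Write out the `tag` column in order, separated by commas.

acct=K10: (no match → NULL) → NULL
acct=K34: (no match → NULL) → NULL
acct=K37: (no match → NULL) → NULL
acct=K47: balance < 11569 and tier = 'basic' → 1157
acct=K49: (no match → NULL) → NULL
acct=K51: (no match → NULL) → NULL
acct=K52: (no match → NULL) → NULL
acct=K54: (no match → NULL) → NULL
acct=K73: (no match → NULL) → NULL
acct=K79: balance < 8789 → 4810
acct=K87: (no match → NULL) → NULL
acct=K96: (no match → NULL) → NULL

NULL, NULL, NULL, 1157, NULL, NULL, NULL, NULL, NULL, 4810, NULL, NULL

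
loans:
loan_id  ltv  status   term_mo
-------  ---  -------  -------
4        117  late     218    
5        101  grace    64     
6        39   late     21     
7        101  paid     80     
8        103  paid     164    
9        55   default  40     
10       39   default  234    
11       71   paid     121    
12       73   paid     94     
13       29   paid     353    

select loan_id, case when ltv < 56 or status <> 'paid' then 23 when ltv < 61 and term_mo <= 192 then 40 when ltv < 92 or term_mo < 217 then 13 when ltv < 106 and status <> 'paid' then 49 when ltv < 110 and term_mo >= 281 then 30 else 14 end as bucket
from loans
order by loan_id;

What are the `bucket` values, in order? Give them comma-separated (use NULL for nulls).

loan_id=4: ltv < 56 or status <> 'paid' → 23
loan_id=5: ltv < 56 or status <> 'paid' → 23
loan_id=6: ltv < 56 or status <> 'paid' → 23
loan_id=7: ltv < 92 or term_mo < 217 → 13
loan_id=8: ltv < 92 or term_mo < 217 → 13
loan_id=9: ltv < 56 or status <> 'paid' → 23
loan_id=10: ltv < 56 or status <> 'paid' → 23
loan_id=11: ltv < 92 or term_mo < 217 → 13
loan_id=12: ltv < 92 or term_mo < 217 → 13
loan_id=13: ltv < 56 or status <> 'paid' → 23

23, 23, 23, 13, 13, 23, 23, 13, 13, 23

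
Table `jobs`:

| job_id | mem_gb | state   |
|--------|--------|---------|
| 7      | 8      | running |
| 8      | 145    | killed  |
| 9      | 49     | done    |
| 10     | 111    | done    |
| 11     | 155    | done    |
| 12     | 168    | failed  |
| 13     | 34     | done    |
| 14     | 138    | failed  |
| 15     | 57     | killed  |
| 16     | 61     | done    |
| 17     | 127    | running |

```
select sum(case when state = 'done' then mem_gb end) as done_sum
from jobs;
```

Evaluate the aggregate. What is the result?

job_id=7: ✗
job_id=8: ✗
job_id=9: ✓ → 49
job_id=10: ✓ → 111
job_id=11: ✓ → 155
job_id=12: ✗
job_id=13: ✓ → 34
job_id=14: ✗
job_id=15: ✗
job_id=16: ✓ → 61
job_id=17: ✗
done_sum = 49 + 111 + 155 + 34 + 61 = 410

410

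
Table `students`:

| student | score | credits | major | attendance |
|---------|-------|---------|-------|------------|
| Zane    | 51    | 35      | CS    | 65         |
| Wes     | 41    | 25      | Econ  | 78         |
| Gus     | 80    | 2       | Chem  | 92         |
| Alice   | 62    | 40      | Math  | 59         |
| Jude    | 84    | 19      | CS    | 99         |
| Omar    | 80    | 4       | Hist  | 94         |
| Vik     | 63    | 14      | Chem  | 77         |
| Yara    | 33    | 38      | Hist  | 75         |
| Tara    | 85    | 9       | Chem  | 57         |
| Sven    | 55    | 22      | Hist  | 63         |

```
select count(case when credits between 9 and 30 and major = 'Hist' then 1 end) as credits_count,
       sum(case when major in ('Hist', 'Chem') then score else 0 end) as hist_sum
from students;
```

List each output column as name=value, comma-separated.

credits_count=1, hist_sum=396

[credits_count: credits between 9 and 30 and major = 'Hist']
student=Zane: ✗
student=Wes: ✗
student=Gus: ✗
student=Alice: ✗
student=Jude: ✗
student=Omar: ✗
student=Vik: ✗
student=Yara: ✗
student=Tara: ✗
student=Sven: ✓ → 1
credits_count = COUNT(1) = 1
—
[hist_sum: major in ('Hist', 'Chem')]
student=Zane: ✗
student=Wes: ✗
student=Gus: ✓ → 80
student=Alice: ✗
student=Jude: ✗
student=Omar: ✓ → 80
student=Vik: ✓ → 63
student=Yara: ✓ → 33
student=Tara: ✓ → 85
student=Sven: ✓ → 55
hist_sum = 80 + 80 + 63 + 33 + 85 + 55 = 396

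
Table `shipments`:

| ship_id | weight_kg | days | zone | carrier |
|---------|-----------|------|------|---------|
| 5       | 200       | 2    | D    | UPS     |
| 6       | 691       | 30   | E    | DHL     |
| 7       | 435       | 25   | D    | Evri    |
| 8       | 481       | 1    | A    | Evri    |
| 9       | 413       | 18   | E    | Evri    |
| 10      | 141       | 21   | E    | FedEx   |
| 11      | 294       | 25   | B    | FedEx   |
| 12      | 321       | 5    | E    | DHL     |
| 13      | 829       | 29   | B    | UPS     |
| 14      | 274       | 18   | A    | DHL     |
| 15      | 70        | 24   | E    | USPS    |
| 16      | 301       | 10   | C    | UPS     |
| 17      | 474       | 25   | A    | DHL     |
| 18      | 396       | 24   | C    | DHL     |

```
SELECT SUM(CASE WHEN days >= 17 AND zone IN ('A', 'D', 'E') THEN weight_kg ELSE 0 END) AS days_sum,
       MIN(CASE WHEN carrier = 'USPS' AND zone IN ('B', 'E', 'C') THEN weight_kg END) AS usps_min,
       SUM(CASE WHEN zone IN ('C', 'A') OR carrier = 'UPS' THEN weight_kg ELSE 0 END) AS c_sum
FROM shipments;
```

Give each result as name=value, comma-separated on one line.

[days_sum: days >= 17 AND zone IN ('A', 'D', 'E')]
ship_id=5: ✗
ship_id=6: ✓ → 691
ship_id=7: ✓ → 435
ship_id=8: ✗
ship_id=9: ✓ → 413
ship_id=10: ✓ → 141
ship_id=11: ✗
ship_id=12: ✗
ship_id=13: ✗
ship_id=14: ✓ → 274
ship_id=15: ✓ → 70
ship_id=16: ✗
ship_id=17: ✓ → 474
ship_id=18: ✗
days_sum = 691 + 435 + 413 + 141 + 274 + 70 + 474 = 2498
—
[usps_min: carrier = 'USPS' AND zone IN ('B', 'E', 'C')]
ship_id=5: ✗
ship_id=6: ✗
ship_id=7: ✗
ship_id=8: ✗
ship_id=9: ✗
ship_id=10: ✗
ship_id=11: ✗
ship_id=12: ✗
ship_id=13: ✗
ship_id=14: ✗
ship_id=15: ✓ → 70
ship_id=16: ✗
ship_id=17: ✗
ship_id=18: ✗
usps_min = MIN(70) = 70
—
[c_sum: zone IN ('C', 'A') OR carrier = 'UPS']
ship_id=5: ✓ → 200
ship_id=6: ✗
ship_id=7: ✗
ship_id=8: ✓ → 481
ship_id=9: ✗
ship_id=10: ✗
ship_id=11: ✗
ship_id=12: ✗
ship_id=13: ✓ → 829
ship_id=14: ✓ → 274
ship_id=15: ✗
ship_id=16: ✓ → 301
ship_id=17: ✓ → 474
ship_id=18: ✓ → 396
c_sum = 200 + 481 + 829 + 274 + 301 + 474 + 396 = 2955

days_sum=2498, usps_min=70, c_sum=2955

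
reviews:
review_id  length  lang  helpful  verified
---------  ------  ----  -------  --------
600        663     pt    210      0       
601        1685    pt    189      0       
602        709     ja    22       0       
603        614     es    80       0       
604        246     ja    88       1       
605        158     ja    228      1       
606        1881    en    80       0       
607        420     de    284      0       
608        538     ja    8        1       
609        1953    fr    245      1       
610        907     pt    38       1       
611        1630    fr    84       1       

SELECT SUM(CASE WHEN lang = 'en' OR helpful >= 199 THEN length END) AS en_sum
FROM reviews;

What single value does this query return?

review_id=600: ✓ → 663
review_id=601: ✗
review_id=602: ✗
review_id=603: ✗
review_id=604: ✗
review_id=605: ✓ → 158
review_id=606: ✓ → 1881
review_id=607: ✓ → 420
review_id=608: ✗
review_id=609: ✓ → 1953
review_id=610: ✗
review_id=611: ✗
en_sum = 663 + 158 + 1881 + 420 + 1953 = 5075

5075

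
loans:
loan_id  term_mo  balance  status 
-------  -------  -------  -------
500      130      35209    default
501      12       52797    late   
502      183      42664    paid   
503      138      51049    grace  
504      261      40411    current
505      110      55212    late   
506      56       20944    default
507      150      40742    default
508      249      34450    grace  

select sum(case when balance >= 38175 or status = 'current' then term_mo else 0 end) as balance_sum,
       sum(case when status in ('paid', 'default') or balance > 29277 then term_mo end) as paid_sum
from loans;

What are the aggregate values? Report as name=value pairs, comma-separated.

balance_sum=854, paid_sum=1289

[balance_sum: balance >= 38175 or status = 'current']
loan_id=500: ✗
loan_id=501: ✓ → 12
loan_id=502: ✓ → 183
loan_id=503: ✓ → 138
loan_id=504: ✓ → 261
loan_id=505: ✓ → 110
loan_id=506: ✗
loan_id=507: ✓ → 150
loan_id=508: ✗
balance_sum = 12 + 183 + 138 + 261 + 110 + 150 = 854
—
[paid_sum: status in ('paid', 'default') or balance > 29277]
loan_id=500: ✓ → 130
loan_id=501: ✓ → 12
loan_id=502: ✓ → 183
loan_id=503: ✓ → 138
loan_id=504: ✓ → 261
loan_id=505: ✓ → 110
loan_id=506: ✓ → 56
loan_id=507: ✓ → 150
loan_id=508: ✓ → 249
paid_sum = 130 + 12 + 183 + 138 + 261 + 110 + 56 + 150 + 249 = 1289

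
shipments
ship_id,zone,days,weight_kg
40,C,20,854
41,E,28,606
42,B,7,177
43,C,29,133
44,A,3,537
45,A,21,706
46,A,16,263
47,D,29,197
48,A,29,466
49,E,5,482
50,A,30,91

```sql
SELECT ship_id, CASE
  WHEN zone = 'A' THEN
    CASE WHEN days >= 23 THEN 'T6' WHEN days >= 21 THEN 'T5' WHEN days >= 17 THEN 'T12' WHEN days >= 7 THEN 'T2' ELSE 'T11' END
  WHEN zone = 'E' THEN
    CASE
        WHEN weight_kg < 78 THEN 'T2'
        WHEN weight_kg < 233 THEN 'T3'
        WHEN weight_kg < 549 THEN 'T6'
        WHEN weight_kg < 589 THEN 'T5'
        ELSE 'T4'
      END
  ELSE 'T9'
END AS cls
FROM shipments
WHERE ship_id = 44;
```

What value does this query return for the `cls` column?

T11

ship_id = 44: zone=A, days=3, weight_kg=537.
zone='A' → inner[ELSE] → T11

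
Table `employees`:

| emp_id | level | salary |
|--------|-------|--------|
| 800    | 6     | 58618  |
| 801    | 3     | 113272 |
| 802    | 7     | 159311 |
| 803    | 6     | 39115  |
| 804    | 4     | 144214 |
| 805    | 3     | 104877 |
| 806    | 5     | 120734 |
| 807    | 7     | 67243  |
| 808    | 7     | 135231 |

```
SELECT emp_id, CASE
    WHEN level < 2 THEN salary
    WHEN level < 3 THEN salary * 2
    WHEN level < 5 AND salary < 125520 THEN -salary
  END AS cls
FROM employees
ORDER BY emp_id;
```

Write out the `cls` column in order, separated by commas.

NULL, -113272, NULL, NULL, NULL, -104877, NULL, NULL, NULL

emp_id=800: (no match → NULL) → NULL
emp_id=801: level < 5 AND salary < 125520 → -113272
emp_id=802: (no match → NULL) → NULL
emp_id=803: (no match → NULL) → NULL
emp_id=804: (no match → NULL) → NULL
emp_id=805: level < 5 AND salary < 125520 → -104877
emp_id=806: (no match → NULL) → NULL
emp_id=807: (no match → NULL) → NULL
emp_id=808: (no match → NULL) → NULL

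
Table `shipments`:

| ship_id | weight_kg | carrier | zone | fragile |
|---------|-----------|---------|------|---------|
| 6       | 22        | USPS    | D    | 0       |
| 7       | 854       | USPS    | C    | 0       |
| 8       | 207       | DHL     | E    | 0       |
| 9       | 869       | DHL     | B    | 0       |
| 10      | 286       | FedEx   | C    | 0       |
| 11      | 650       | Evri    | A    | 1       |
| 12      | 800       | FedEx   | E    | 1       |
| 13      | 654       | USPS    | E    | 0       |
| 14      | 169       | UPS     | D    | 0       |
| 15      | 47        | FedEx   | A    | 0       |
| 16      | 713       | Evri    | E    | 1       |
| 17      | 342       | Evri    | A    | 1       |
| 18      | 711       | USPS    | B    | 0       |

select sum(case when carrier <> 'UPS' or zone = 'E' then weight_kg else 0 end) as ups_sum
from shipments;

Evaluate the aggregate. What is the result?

ship_id=6: ✓ → 22
ship_id=7: ✓ → 854
ship_id=8: ✓ → 207
ship_id=9: ✓ → 869
ship_id=10: ✓ → 286
ship_id=11: ✓ → 650
ship_id=12: ✓ → 800
ship_id=13: ✓ → 654
ship_id=14: ✗
ship_id=15: ✓ → 47
ship_id=16: ✓ → 713
ship_id=17: ✓ → 342
ship_id=18: ✓ → 711
ups_sum = 22 + 854 + 207 + 869 + 286 + 650 + 800 + 654 + 47 + 713 + 342 + 711 = 6155

6155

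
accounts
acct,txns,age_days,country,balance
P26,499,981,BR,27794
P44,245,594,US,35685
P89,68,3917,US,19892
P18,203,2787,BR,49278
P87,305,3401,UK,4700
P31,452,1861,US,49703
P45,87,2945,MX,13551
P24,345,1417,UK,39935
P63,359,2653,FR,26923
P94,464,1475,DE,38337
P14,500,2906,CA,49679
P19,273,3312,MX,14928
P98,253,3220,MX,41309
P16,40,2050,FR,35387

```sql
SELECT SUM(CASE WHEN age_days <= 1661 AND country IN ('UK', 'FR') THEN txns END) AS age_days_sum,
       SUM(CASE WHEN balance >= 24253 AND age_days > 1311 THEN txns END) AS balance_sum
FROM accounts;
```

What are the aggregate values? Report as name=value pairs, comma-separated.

[age_days_sum: age_days <= 1661 AND country IN ('UK', 'FR')]
acct=P26: ✗
acct=P44: ✗
acct=P89: ✗
acct=P18: ✗
acct=P87: ✗
acct=P31: ✗
acct=P45: ✗
acct=P24: ✓ → 345
acct=P63: ✗
acct=P94: ✗
acct=P14: ✗
acct=P19: ✗
acct=P98: ✗
acct=P16: ✗
age_days_sum = 345
—
[balance_sum: balance >= 24253 AND age_days > 1311]
acct=P26: ✗
acct=P44: ✗
acct=P89: ✗
acct=P18: ✓ → 203
acct=P87: ✗
acct=P31: ✓ → 452
acct=P45: ✗
acct=P24: ✓ → 345
acct=P63: ✓ → 359
acct=P94: ✓ → 464
acct=P14: ✓ → 500
acct=P19: ✗
acct=P98: ✓ → 253
acct=P16: ✓ → 40
balance_sum = 203 + 452 + 345 + 359 + 464 + 500 + 253 + 40 = 2616

age_days_sum=345, balance_sum=2616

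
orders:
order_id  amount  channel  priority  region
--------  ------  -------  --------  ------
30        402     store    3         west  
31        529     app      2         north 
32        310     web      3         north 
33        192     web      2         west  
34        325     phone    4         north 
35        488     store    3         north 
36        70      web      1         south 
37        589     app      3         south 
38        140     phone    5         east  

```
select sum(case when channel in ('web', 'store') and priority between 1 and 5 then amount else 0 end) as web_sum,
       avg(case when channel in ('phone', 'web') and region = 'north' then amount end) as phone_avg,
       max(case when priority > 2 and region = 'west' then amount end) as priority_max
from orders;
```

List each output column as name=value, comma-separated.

[web_sum: channel in ('web', 'store') and priority between 1 and 5]
order_id=30: ✓ → 402
order_id=31: ✗
order_id=32: ✓ → 310
order_id=33: ✓ → 192
order_id=34: ✗
order_id=35: ✓ → 488
order_id=36: ✓ → 70
order_id=37: ✗
order_id=38: ✗
web_sum = 402 + 310 + 192 + 488 + 70 = 1462
—
[phone_avg: channel in ('phone', 'web') and region = 'north']
order_id=30: ✗
order_id=31: ✗
order_id=32: ✓ → 310
order_id=33: ✗
order_id=34: ✓ → 325
order_id=35: ✗
order_id=36: ✗
order_id=37: ✗
order_id=38: ✗
phone_avg = (310 + 325) / 2 = 317.5
—
[priority_max: priority > 2 and region = 'west']
order_id=30: ✓ → 402
order_id=31: ✗
order_id=32: ✗
order_id=33: ✗
order_id=34: ✗
order_id=35: ✗
order_id=36: ✗
order_id=37: ✗
order_id=38: ✗
priority_max = MAX(402) = 402

web_sum=1462, phone_avg=317.5, priority_max=402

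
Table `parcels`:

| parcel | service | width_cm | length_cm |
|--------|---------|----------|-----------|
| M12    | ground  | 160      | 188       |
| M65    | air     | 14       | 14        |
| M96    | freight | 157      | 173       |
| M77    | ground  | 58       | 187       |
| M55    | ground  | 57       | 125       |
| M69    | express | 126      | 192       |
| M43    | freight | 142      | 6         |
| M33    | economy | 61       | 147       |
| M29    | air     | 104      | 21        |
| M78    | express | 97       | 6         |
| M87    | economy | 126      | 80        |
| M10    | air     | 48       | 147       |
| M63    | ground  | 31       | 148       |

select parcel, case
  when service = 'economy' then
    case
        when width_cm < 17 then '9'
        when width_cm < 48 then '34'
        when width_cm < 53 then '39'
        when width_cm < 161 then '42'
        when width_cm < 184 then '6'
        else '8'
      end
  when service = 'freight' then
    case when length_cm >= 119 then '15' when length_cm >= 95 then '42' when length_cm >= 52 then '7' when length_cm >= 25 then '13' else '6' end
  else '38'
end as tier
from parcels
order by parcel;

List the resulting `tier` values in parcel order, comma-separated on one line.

parcel=M10: service='air' → outer ELSE → 38
parcel=M12: service='ground' → outer ELSE → 38
parcel=M29: service='air' → outer ELSE → 38
parcel=M33: service='economy' → inner[width_cm < 161] → 42
parcel=M43: service='freight' → inner[ELSE] → 6
parcel=M55: service='ground' → outer ELSE → 38
parcel=M63: service='ground' → outer ELSE → 38
parcel=M65: service='air' → outer ELSE → 38
parcel=M69: service='express' → outer ELSE → 38
parcel=M77: service='ground' → outer ELSE → 38
parcel=M78: service='express' → outer ELSE → 38
parcel=M87: service='economy' → inner[width_cm < 161] → 42
parcel=M96: service='freight' → inner[length_cm >= 119] → 15

38, 38, 38, 42, 6, 38, 38, 38, 38, 38, 38, 42, 15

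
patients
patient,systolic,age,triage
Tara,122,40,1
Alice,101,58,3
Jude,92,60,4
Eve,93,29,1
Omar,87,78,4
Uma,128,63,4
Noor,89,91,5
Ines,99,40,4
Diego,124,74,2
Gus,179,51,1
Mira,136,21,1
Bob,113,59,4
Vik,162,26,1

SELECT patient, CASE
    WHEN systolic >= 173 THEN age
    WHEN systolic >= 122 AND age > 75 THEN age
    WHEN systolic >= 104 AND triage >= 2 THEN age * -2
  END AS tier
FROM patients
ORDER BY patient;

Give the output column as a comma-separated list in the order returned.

NULL, -118, -148, NULL, 51, NULL, NULL, NULL, NULL, NULL, NULL, -126, NULL

patient=Alice: (no match → NULL) → NULL
patient=Bob: systolic >= 104 AND triage >= 2 → -118
patient=Diego: systolic >= 104 AND triage >= 2 → -148
patient=Eve: (no match → NULL) → NULL
patient=Gus: systolic >= 173 → 51
patient=Ines: (no match → NULL) → NULL
patient=Jude: (no match → NULL) → NULL
patient=Mira: (no match → NULL) → NULL
patient=Noor: (no match → NULL) → NULL
patient=Omar: (no match → NULL) → NULL
patient=Tara: (no match → NULL) → NULL
patient=Uma: systolic >= 104 AND triage >= 2 → -126
patient=Vik: (no match → NULL) → NULL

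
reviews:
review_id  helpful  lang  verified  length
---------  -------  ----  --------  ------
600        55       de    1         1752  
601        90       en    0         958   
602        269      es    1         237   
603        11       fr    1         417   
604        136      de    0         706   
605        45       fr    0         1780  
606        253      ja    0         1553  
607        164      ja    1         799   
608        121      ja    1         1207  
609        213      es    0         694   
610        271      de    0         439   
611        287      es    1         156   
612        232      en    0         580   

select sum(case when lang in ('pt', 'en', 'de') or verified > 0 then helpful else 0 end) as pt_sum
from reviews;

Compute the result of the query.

review_id=600: ✓ → 55
review_id=601: ✓ → 90
review_id=602: ✓ → 269
review_id=603: ✓ → 11
review_id=604: ✓ → 136
review_id=605: ✗
review_id=606: ✗
review_id=607: ✓ → 164
review_id=608: ✓ → 121
review_id=609: ✗
review_id=610: ✓ → 271
review_id=611: ✓ → 287
review_id=612: ✓ → 232
pt_sum = 55 + 90 + 269 + 11 + 136 + 164 + 121 + 271 + 287 + 232 = 1636

1636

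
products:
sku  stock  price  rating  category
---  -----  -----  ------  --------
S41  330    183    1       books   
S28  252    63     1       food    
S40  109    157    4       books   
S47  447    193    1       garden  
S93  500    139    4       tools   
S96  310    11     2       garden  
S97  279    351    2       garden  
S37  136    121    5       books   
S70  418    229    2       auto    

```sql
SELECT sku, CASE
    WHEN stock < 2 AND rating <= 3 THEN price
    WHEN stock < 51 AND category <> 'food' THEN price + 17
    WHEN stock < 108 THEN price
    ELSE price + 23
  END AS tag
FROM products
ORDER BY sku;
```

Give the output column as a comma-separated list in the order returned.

86, 144, 180, 206, 216, 252, 162, 34, 374

sku=S28: ELSE → 86
sku=S37: ELSE → 144
sku=S40: ELSE → 180
sku=S41: ELSE → 206
sku=S47: ELSE → 216
sku=S70: ELSE → 252
sku=S93: ELSE → 162
sku=S96: ELSE → 34
sku=S97: ELSE → 374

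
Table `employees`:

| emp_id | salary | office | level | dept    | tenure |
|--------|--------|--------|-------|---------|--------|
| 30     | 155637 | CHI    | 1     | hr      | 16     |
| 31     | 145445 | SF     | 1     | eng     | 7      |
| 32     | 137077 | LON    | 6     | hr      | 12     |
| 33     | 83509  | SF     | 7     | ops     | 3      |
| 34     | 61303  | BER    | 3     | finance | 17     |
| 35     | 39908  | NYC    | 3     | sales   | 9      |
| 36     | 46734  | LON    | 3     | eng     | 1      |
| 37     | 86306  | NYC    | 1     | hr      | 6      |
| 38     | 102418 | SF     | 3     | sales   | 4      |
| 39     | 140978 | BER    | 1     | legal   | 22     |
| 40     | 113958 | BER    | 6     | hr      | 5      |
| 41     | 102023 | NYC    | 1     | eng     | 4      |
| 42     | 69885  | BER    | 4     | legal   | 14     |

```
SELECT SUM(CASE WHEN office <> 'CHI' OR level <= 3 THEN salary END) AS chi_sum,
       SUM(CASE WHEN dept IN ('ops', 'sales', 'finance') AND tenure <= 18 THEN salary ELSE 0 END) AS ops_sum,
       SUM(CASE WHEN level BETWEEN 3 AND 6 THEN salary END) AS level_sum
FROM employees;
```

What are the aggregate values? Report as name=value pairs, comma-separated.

[chi_sum: office <> 'CHI' OR level <= 3]
emp_id=30: ✓ → 155637
emp_id=31: ✓ → 145445
emp_id=32: ✓ → 137077
emp_id=33: ✓ → 83509
emp_id=34: ✓ → 61303
emp_id=35: ✓ → 39908
emp_id=36: ✓ → 46734
emp_id=37: ✓ → 86306
emp_id=38: ✓ → 102418
emp_id=39: ✓ → 140978
emp_id=40: ✓ → 113958
emp_id=41: ✓ → 102023
emp_id=42: ✓ → 69885
chi_sum = 155637 + 145445 + 137077 + 83509 + 61303 + 39908 + 46734 + 86306 + 102418 + 140978 + 113958 + 102023 + 69885 = 1285181
—
[ops_sum: dept IN ('ops', 'sales', 'finance') AND tenure <= 18]
emp_id=30: ✗
emp_id=31: ✗
emp_id=32: ✗
emp_id=33: ✓ → 83509
emp_id=34: ✓ → 61303
emp_id=35: ✓ → 39908
emp_id=36: ✗
emp_id=37: ✗
emp_id=38: ✓ → 102418
emp_id=39: ✗
emp_id=40: ✗
emp_id=41: ✗
emp_id=42: ✗
ops_sum = 83509 + 61303 + 39908 + 102418 = 287138
—
[level_sum: level BETWEEN 3 AND 6]
emp_id=30: ✗
emp_id=31: ✗
emp_id=32: ✓ → 137077
emp_id=33: ✗
emp_id=34: ✓ → 61303
emp_id=35: ✓ → 39908
emp_id=36: ✓ → 46734
emp_id=37: ✗
emp_id=38: ✓ → 102418
emp_id=39: ✗
emp_id=40: ✓ → 113958
emp_id=41: ✗
emp_id=42: ✓ → 69885
level_sum = 137077 + 61303 + 39908 + 46734 + 102418 + 113958 + 69885 = 571283

chi_sum=1285181, ops_sum=287138, level_sum=571283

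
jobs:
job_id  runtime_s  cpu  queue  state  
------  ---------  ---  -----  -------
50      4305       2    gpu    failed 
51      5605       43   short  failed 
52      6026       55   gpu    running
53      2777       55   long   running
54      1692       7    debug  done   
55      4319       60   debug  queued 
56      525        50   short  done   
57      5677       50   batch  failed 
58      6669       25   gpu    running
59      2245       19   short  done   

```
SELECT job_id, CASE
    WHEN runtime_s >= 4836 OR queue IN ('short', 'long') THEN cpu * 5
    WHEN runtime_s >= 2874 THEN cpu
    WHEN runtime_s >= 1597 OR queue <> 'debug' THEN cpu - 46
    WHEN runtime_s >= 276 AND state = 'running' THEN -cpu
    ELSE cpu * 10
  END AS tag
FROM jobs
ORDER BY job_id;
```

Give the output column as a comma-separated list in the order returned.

job_id=50: runtime_s >= 2874 → 2
job_id=51: runtime_s >= 4836 OR queue IN ('short', 'long') → 215
job_id=52: runtime_s >= 4836 OR queue IN ('short', 'long') → 275
job_id=53: runtime_s >= 4836 OR queue IN ('short', 'long') → 275
job_id=54: runtime_s >= 1597 OR queue <> 'debug' → -39
job_id=55: runtime_s >= 2874 → 60
job_id=56: runtime_s >= 4836 OR queue IN ('short', 'long') → 250
job_id=57: runtime_s >= 4836 OR queue IN ('short', 'long') → 250
job_id=58: runtime_s >= 4836 OR queue IN ('short', 'long') → 125
job_id=59: runtime_s >= 4836 OR queue IN ('short', 'long') → 95

2, 215, 275, 275, -39, 60, 250, 250, 125, 95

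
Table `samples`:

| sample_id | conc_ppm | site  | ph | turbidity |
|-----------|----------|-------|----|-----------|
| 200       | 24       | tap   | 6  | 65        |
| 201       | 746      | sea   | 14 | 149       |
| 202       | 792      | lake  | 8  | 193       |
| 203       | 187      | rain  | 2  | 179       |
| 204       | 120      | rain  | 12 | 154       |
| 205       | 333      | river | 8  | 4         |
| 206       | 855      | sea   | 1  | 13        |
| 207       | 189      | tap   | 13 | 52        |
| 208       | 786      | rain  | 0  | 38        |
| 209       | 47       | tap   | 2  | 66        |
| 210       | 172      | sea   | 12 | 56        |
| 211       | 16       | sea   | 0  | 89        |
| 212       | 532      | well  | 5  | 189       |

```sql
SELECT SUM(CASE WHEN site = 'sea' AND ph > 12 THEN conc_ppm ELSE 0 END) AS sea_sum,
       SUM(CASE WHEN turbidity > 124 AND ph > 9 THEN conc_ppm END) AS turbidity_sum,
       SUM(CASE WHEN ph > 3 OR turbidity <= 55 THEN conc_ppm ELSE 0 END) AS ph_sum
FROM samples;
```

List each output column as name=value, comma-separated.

sea_sum=746, turbidity_sum=866, ph_sum=4549

[sea_sum: site = 'sea' AND ph > 12]
sample_id=200: ✗
sample_id=201: ✓ → 746
sample_id=202: ✗
sample_id=203: ✗
sample_id=204: ✗
sample_id=205: ✗
sample_id=206: ✗
sample_id=207: ✗
sample_id=208: ✗
sample_id=209: ✗
sample_id=210: ✗
sample_id=211: ✗
sample_id=212: ✗
sea_sum = 746
—
[turbidity_sum: turbidity > 124 AND ph > 9]
sample_id=200: ✗
sample_id=201: ✓ → 746
sample_id=202: ✗
sample_id=203: ✗
sample_id=204: ✓ → 120
sample_id=205: ✗
sample_id=206: ✗
sample_id=207: ✗
sample_id=208: ✗
sample_id=209: ✗
sample_id=210: ✗
sample_id=211: ✗
sample_id=212: ✗
turbidity_sum = 746 + 120 = 866
—
[ph_sum: ph > 3 OR turbidity <= 55]
sample_id=200: ✓ → 24
sample_id=201: ✓ → 746
sample_id=202: ✓ → 792
sample_id=203: ✗
sample_id=204: ✓ → 120
sample_id=205: ✓ → 333
sample_id=206: ✓ → 855
sample_id=207: ✓ → 189
sample_id=208: ✓ → 786
sample_id=209: ✗
sample_id=210: ✓ → 172
sample_id=211: ✗
sample_id=212: ✓ → 532
ph_sum = 24 + 746 + 792 + 120 + 333 + 855 + 189 + 786 + 172 + 532 = 4549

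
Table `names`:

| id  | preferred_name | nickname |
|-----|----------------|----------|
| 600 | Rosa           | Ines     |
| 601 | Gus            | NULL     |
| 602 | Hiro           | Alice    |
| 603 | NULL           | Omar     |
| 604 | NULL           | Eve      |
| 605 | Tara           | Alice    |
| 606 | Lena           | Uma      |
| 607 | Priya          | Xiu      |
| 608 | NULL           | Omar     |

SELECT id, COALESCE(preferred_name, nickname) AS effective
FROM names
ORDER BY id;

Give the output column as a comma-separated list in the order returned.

Rosa, Gus, Hiro, Omar, Eve, Tara, Lena, Priya, Omar

id=600: preferred_name=Rosa → Rosa
id=601: preferred_name=Gus → Gus
id=602: preferred_name=Hiro → Hiro
id=603: preferred_name=NULL, nickname=Omar → Omar
id=604: preferred_name=NULL, nickname=Eve → Eve
id=605: preferred_name=Tara → Tara
id=606: preferred_name=Lena → Lena
id=607: preferred_name=Priya → Priya
id=608: preferred_name=NULL, nickname=Omar → Omar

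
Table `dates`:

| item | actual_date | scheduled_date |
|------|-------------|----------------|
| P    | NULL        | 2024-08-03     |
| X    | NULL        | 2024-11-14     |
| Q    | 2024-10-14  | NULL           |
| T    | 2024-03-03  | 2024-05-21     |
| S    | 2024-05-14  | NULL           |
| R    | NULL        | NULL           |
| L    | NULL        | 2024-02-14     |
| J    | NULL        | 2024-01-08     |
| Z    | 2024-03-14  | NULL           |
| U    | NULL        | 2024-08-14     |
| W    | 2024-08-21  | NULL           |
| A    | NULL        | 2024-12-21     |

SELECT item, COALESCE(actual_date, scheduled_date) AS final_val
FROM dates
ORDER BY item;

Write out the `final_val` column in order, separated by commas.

2024-12-21, 2024-01-08, 2024-02-14, 2024-08-03, 2024-10-14, NULL, 2024-05-14, 2024-03-03, 2024-08-14, 2024-08-21, 2024-11-14, 2024-03-14

item=A: actual_date=NULL, scheduled_date=2024-12-21 → 2024-12-21
item=J: actual_date=NULL, scheduled_date=2024-01-08 → 2024-01-08
item=L: actual_date=NULL, scheduled_date=2024-02-14 → 2024-02-14
item=P: actual_date=NULL, scheduled_date=2024-08-03 → 2024-08-03
item=Q: actual_date=2024-10-14 → 2024-10-14
item=R: actual_date=NULL, scheduled_date=NULL (all NULL) → NULL
item=S: actual_date=2024-05-14 → 2024-05-14
item=T: actual_date=2024-03-03 → 2024-03-03
item=U: actual_date=NULL, scheduled_date=2024-08-14 → 2024-08-14
item=W: actual_date=2024-08-21 → 2024-08-21
item=X: actual_date=NULL, scheduled_date=2024-11-14 → 2024-11-14
item=Z: actual_date=2024-03-14 → 2024-03-14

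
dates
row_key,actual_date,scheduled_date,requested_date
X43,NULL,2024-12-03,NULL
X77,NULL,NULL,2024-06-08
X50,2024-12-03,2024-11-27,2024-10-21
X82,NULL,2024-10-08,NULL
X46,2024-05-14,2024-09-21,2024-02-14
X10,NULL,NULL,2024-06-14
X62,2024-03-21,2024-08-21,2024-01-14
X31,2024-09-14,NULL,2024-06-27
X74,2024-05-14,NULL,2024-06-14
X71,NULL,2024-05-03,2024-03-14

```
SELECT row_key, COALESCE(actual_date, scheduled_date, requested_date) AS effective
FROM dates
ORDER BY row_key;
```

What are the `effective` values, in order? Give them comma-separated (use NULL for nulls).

2024-06-14, 2024-09-14, 2024-12-03, 2024-05-14, 2024-12-03, 2024-03-21, 2024-05-03, 2024-05-14, 2024-06-08, 2024-10-08

row_key=X10: actual_date=NULL, scheduled_date=NULL, requested_date=2024-06-14 → 2024-06-14
row_key=X31: actual_date=2024-09-14 → 2024-09-14
row_key=X43: actual_date=NULL, scheduled_date=2024-12-03 → 2024-12-03
row_key=X46: actual_date=2024-05-14 → 2024-05-14
row_key=X50: actual_date=2024-12-03 → 2024-12-03
row_key=X62: actual_date=2024-03-21 → 2024-03-21
row_key=X71: actual_date=NULL, scheduled_date=2024-05-03 → 2024-05-03
row_key=X74: actual_date=2024-05-14 → 2024-05-14
row_key=X77: actual_date=NULL, scheduled_date=NULL, requested_date=2024-06-08 → 2024-06-08
row_key=X82: actual_date=NULL, scheduled_date=2024-10-08 → 2024-10-08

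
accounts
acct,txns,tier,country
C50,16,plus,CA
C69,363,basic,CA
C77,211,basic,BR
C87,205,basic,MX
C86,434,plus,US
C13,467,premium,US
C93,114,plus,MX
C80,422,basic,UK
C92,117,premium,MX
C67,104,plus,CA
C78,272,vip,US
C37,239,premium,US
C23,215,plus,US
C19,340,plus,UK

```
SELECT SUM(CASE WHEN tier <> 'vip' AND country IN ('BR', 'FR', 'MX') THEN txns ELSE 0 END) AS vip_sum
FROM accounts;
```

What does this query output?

acct=C50: ✗
acct=C69: ✗
acct=C77: ✓ → 211
acct=C87: ✓ → 205
acct=C86: ✗
acct=C13: ✗
acct=C93: ✓ → 114
acct=C80: ✗
acct=C92: ✓ → 117
acct=C67: ✗
acct=C78: ✗
acct=C37: ✗
acct=C23: ✗
acct=C19: ✗
vip_sum = 211 + 205 + 114 + 117 = 647

647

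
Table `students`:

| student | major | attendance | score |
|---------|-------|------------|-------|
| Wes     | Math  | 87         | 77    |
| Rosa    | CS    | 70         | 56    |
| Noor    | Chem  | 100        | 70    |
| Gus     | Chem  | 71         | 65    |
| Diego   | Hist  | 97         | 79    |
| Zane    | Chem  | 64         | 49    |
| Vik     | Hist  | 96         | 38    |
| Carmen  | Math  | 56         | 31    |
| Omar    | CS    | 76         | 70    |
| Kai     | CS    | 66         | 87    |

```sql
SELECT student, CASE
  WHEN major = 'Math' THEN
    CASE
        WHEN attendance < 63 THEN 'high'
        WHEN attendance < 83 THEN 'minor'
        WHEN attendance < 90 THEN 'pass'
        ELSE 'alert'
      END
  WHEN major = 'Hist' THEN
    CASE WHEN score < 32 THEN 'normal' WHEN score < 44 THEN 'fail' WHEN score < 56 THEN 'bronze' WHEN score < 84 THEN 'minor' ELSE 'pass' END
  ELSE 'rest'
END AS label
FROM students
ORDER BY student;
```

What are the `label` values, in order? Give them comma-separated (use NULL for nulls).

student=Carmen: major='Math' → inner[attendance < 63] → high
student=Diego: major='Hist' → inner[score < 84] → minor
student=Gus: major='Chem' → outer ELSE → rest
student=Kai: major='CS' → outer ELSE → rest
student=Noor: major='Chem' → outer ELSE → rest
student=Omar: major='CS' → outer ELSE → rest
student=Rosa: major='CS' → outer ELSE → rest
student=Vik: major='Hist' → inner[score < 44] → fail
student=Wes: major='Math' → inner[attendance < 90] → pass
student=Zane: major='Chem' → outer ELSE → rest

high, minor, rest, rest, rest, rest, rest, fail, pass, rest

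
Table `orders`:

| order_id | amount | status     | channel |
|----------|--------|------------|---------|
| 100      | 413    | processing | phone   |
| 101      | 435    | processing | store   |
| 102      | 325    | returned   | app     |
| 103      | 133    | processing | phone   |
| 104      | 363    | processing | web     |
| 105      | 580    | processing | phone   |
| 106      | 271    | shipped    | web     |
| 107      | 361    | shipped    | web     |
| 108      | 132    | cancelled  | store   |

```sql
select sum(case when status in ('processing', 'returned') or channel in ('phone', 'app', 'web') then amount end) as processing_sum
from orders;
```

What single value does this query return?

order_id=100: ✓ → 413
order_id=101: ✓ → 435
order_id=102: ✓ → 325
order_id=103: ✓ → 133
order_id=104: ✓ → 363
order_id=105: ✓ → 580
order_id=106: ✓ → 271
order_id=107: ✓ → 361
order_id=108: ✗
processing_sum = 413 + 435 + 325 + 133 + 363 + 580 + 271 + 361 = 2881

2881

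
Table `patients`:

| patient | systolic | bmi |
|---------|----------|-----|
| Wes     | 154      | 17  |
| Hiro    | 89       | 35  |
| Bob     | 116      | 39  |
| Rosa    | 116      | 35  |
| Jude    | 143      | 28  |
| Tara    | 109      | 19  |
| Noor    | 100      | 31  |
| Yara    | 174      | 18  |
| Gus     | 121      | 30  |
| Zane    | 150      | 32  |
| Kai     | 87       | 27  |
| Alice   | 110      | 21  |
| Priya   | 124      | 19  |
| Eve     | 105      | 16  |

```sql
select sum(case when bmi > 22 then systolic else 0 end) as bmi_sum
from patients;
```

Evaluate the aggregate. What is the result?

922

patient=Wes: ✗
patient=Hiro: ✓ → 89
patient=Bob: ✓ → 116
patient=Rosa: ✓ → 116
patient=Jude: ✓ → 143
patient=Tara: ✗
patient=Noor: ✓ → 100
patient=Yara: ✗
patient=Gus: ✓ → 121
patient=Zane: ✓ → 150
patient=Kai: ✓ → 87
patient=Alice: ✗
patient=Priya: ✗
patient=Eve: ✗
bmi_sum = 89 + 116 + 116 + 143 + 100 + 121 + 150 + 87 = 922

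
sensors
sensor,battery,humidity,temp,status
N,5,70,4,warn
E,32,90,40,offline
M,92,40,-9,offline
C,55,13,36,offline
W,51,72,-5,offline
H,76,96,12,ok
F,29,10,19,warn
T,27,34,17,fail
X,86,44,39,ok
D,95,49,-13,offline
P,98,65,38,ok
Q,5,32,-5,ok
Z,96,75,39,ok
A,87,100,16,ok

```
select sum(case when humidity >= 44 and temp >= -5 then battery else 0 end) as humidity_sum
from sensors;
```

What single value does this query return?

sensor=N: ✓ → 5
sensor=E: ✓ → 32
sensor=M: ✗
sensor=C: ✗
sensor=W: ✓ → 51
sensor=H: ✓ → 76
sensor=F: ✗
sensor=T: ✗
sensor=X: ✓ → 86
sensor=D: ✗
sensor=P: ✓ → 98
sensor=Q: ✗
sensor=Z: ✓ → 96
sensor=A: ✓ → 87
humidity_sum = 5 + 32 + 51 + 76 + 86 + 98 + 96 + 87 = 531

531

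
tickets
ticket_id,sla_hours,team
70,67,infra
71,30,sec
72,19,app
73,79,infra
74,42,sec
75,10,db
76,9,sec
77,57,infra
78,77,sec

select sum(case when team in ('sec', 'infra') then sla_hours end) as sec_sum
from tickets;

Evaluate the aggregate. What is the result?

361

ticket_id=70: ✓ → 67
ticket_id=71: ✓ → 30
ticket_id=72: ✗
ticket_id=73: ✓ → 79
ticket_id=74: ✓ → 42
ticket_id=75: ✗
ticket_id=76: ✓ → 9
ticket_id=77: ✓ → 57
ticket_id=78: ✓ → 77
sec_sum = 67 + 30 + 79 + 42 + 9 + 57 + 77 = 361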